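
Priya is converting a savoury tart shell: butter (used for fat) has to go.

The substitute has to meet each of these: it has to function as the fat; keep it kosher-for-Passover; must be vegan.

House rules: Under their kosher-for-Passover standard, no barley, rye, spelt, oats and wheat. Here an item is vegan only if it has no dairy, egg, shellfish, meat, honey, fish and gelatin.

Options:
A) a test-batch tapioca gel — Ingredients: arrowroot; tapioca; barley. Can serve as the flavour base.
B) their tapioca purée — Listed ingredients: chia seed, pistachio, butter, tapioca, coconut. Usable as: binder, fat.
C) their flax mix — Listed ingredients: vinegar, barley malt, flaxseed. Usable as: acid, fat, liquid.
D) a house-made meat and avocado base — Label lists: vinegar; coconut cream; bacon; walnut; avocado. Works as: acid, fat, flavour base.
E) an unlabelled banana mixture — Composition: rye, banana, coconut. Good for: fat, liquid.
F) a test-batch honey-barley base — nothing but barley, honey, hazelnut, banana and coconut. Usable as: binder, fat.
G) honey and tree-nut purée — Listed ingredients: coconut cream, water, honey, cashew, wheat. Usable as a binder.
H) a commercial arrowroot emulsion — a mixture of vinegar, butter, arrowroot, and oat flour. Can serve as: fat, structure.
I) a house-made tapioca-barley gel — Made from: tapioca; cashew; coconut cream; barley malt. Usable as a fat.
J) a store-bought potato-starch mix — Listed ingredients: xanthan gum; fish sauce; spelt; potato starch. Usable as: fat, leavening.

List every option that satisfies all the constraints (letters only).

none

A: not usable as a fat; has barley, so not kosher-for-Passover — out
B: has butter, so not vegan — out
C: has barley malt, so not kosher-for-Passover — no
D: has bacon, so not vegan — reject
E: has rye, so not kosher-for-Passover — no
F: has barley, so not kosher-for-Passover; has honey, so not vegan — reject
G: not usable as a fat; has wheat, so not kosher-for-Passover (and 1 more) — no
H: has oat flour, so not kosher-for-Passover; has butter, so not vegan — out
I: has barley malt, so not kosher-for-Passover — out
J: has spelt, so not kosher-for-Passover; has fish sauce, so not vegan — reject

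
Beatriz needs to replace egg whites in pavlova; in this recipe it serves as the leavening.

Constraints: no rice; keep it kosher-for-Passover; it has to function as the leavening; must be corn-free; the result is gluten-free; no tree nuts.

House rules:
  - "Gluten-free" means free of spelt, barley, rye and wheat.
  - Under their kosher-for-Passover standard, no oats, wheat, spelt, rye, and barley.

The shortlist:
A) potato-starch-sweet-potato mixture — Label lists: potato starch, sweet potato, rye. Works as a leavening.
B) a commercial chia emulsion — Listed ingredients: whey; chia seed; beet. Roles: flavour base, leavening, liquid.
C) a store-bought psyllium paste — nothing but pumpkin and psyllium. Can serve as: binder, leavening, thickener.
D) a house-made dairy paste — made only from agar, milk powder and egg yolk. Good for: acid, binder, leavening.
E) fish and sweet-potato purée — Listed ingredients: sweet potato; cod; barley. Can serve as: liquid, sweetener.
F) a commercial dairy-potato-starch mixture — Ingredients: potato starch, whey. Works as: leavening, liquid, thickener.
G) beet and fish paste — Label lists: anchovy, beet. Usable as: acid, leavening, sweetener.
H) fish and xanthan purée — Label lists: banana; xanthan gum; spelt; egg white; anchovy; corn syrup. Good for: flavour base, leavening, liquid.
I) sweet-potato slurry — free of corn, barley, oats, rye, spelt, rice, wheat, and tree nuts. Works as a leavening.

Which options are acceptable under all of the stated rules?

A: has rye, so not gluten-free; has rye, so not kosher-for-Passover — no
B: nothing on the exclusion list — OK
C: only pumpkin and psyllium; none excluded — OK
D: every rule checks out — OK
E: not usable as a leavening; has barley, so not gluten-free (and 1 more) — reject
F: only whey and potato starch; none excluded — keep
G: only anchovy and beet; none excluded — OK
H: has spelt, so not gluten-free; has spelt, so not kosher-for-Passover (and 1 more) — no
I: works as a leavening, no corn, gluten-free — OK

B, C, D, F, G, I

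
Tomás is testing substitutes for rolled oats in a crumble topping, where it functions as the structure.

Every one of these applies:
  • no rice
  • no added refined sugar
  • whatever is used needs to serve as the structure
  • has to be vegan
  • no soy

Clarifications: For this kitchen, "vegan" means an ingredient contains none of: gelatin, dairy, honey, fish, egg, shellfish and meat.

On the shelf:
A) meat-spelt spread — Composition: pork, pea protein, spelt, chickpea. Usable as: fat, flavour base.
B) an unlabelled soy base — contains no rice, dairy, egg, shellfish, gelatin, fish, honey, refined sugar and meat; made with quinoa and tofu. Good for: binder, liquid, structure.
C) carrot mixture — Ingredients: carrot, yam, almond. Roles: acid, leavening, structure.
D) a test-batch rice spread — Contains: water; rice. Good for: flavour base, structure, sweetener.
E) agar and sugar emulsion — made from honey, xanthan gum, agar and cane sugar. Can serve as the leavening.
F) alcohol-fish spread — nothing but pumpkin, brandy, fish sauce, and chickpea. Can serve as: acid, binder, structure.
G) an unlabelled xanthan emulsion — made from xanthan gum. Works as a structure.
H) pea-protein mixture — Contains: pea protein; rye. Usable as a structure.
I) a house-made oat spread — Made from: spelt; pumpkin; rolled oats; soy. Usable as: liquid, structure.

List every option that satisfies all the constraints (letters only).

C, G, H

A: not usable as a structure; has pork, so not vegan — out
B: has tofu, so not soy-free — reject
C: every rule checks out — keep
D: has rice, so not rice-free — no
E: not usable as a structure; has honey, so not vegan (and 1 more) — no
F: has fish sauce, so not vegan — reject
G: no soy, no rice — keep
H: all constraints satisfied — valid
I: has soy, so not soy-free — out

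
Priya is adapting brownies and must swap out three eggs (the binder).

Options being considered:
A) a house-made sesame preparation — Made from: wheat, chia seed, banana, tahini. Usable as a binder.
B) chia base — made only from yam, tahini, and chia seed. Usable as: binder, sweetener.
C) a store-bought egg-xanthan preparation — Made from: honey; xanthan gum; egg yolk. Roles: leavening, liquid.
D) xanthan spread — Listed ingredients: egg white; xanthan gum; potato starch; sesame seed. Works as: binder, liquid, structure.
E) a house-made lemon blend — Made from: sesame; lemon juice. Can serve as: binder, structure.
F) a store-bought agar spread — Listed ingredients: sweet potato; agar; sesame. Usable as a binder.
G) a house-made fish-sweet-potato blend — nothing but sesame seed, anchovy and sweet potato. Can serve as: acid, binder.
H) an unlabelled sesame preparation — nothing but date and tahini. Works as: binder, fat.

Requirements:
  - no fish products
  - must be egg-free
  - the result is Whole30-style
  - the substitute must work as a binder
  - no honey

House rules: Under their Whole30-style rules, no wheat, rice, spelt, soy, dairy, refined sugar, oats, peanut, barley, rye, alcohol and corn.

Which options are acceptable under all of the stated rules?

B, E, F, H

A: has wheat, so not Whole30-style — reject
B: only tahini, chia seed, and yam; none excluded — keep
C: not usable as a binder; has honey, so not honey-free (and 1 more) — no
D: has egg white, so not egg-free — out
E: all constraints satisfied — OK
F: every rule checks out — valid
G: has anchovy, so not fish-free — no
H: every rule checks out — OK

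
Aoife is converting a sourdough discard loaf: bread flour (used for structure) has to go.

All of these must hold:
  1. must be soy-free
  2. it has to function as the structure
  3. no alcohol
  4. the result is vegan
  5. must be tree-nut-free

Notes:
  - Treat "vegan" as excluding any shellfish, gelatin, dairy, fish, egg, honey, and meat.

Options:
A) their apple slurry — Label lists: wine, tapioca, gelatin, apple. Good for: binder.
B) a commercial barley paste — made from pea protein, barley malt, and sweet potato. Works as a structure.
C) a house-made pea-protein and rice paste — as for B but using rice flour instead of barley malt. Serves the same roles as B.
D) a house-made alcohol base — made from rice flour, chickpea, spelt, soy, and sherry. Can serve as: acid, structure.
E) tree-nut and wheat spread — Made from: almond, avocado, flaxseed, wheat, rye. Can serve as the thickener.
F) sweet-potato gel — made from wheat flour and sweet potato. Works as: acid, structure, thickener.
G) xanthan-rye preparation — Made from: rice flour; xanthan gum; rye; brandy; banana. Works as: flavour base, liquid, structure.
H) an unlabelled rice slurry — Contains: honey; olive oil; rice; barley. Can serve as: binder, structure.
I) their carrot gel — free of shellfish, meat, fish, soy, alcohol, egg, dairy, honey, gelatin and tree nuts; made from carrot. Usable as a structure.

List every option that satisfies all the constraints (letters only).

B, C, F, I

A: not usable as a structure; has gelatin, so not vegan (and 1 more) — out
B: no tree nuts, no alcohol — keep
C: no tree nuts, vegan — keep
D: has soy, so not soy-free; has sherry, so not alcohol-free — no
E: not usable as a structure; has almond, so not tree-nut-free — no
F: all constraints satisfied — keep
G: has brandy, so not alcohol-free — out
H: has honey, so not vegan — reject
I: vegan, no alcohol — keep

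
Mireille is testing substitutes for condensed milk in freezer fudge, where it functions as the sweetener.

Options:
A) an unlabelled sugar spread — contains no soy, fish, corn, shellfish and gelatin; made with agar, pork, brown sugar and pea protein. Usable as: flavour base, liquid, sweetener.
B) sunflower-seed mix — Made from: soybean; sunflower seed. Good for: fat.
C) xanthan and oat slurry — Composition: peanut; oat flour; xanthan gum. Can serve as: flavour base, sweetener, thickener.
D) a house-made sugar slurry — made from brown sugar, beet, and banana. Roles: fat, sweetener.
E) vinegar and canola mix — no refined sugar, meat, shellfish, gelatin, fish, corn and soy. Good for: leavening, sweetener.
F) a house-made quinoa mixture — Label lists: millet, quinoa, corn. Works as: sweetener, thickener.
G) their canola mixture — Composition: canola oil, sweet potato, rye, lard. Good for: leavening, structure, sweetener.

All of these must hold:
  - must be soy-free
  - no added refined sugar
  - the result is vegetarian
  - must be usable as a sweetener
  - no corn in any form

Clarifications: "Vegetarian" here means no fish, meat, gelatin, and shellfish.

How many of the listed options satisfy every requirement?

A: has pork, so not vegetarian; has brown sugar, so not no-added-sugar — out
B: not usable as a sweetener; has soybean, so not soy-free — out
C: all constraints satisfied — valid
D: has brown sugar, so not no-added-sugar — out
E: works as a sweetener, no corn, vegetarian — valid
F: has corn, so not corn-free — reject
G: has lard, so not vegetarian — no

2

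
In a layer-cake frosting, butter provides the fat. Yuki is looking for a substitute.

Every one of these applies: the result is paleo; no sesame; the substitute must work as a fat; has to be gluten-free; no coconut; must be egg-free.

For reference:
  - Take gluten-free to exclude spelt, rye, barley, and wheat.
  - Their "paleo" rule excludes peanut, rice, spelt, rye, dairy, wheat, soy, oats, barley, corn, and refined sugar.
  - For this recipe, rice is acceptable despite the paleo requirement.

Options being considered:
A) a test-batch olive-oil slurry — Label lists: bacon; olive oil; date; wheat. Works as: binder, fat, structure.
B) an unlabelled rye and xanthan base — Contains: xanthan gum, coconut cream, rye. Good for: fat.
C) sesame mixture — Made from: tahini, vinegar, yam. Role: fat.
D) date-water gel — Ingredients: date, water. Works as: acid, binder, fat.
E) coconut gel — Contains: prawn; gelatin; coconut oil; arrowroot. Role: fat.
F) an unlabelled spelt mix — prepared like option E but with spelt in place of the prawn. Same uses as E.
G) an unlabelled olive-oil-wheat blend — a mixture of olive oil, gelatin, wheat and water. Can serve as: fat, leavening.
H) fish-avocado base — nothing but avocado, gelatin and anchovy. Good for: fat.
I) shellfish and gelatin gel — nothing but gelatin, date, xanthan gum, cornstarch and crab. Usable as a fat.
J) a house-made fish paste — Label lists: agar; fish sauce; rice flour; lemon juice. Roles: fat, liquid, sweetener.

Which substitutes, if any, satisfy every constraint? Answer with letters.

A: has wheat, so not gluten-free; has wheat, so not paleo — reject
B: has rye, so not gluten-free; has rye, so not paleo (and 1 more) — reject
C: has tahini, so not sesame-free — reject
D: only date and water; none excluded — OK
E: has coconut oil, so not coconut-free — reject
F: has spelt, so not gluten-free; has spelt, so not paleo (and 1 more) — no
G: has wheat, so not gluten-free; has wheat, so not paleo — no
H: no sesame, no coconut — valid
I: has cornstarch, so not paleo — out
J: rice is permitted under the paleo carve-out; nothing else excluded — keep

D, H, J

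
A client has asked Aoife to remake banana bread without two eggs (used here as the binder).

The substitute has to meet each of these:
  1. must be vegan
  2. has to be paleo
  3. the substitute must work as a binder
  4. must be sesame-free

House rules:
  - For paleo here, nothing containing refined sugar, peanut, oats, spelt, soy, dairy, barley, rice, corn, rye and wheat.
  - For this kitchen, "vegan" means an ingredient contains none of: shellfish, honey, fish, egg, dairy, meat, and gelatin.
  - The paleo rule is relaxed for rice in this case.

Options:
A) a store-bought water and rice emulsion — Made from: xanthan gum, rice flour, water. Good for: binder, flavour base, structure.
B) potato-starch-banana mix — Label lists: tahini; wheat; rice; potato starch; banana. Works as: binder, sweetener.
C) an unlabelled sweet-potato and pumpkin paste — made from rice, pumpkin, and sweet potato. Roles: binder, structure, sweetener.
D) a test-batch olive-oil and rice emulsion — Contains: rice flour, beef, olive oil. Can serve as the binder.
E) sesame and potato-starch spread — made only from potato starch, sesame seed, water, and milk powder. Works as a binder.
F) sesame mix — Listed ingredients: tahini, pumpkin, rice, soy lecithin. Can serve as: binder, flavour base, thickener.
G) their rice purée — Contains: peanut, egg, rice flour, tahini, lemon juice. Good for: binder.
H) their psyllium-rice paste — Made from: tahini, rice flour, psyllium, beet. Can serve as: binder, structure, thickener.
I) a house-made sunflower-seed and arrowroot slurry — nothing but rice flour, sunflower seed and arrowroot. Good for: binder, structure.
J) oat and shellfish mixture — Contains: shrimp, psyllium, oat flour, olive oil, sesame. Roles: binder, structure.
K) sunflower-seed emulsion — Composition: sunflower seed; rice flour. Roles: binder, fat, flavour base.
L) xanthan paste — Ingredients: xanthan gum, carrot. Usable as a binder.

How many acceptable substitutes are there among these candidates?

A: rice is permitted under the paleo carve-out; nothing else excluded — keep
B: has wheat, so not paleo; has tahini, so not sesame-free — no
C: rice is permitted under the paleo carve-out; nothing else excluded — OK
D: has beef, so not vegan — reject
E: has milk powder, so not paleo; has milk powder, so not vegan (and 1 more) — no
F: has soy lecithin, so not paleo; has tahini, so not sesame-free — no
G: has peanut, so not paleo; has egg, so not vegan (and 1 more) — reject
H: has tahini, so not sesame-free — no
I: rice is permitted under the paleo carve-out; nothing else excluded — keep
J: has oat flour, so not paleo; has shrimp, so not vegan (and 1 more) — reject
K: rice is permitted under the paleo carve-out; nothing else excluded — keep
L: only carrot and xanthan gum; none excluded — keep

5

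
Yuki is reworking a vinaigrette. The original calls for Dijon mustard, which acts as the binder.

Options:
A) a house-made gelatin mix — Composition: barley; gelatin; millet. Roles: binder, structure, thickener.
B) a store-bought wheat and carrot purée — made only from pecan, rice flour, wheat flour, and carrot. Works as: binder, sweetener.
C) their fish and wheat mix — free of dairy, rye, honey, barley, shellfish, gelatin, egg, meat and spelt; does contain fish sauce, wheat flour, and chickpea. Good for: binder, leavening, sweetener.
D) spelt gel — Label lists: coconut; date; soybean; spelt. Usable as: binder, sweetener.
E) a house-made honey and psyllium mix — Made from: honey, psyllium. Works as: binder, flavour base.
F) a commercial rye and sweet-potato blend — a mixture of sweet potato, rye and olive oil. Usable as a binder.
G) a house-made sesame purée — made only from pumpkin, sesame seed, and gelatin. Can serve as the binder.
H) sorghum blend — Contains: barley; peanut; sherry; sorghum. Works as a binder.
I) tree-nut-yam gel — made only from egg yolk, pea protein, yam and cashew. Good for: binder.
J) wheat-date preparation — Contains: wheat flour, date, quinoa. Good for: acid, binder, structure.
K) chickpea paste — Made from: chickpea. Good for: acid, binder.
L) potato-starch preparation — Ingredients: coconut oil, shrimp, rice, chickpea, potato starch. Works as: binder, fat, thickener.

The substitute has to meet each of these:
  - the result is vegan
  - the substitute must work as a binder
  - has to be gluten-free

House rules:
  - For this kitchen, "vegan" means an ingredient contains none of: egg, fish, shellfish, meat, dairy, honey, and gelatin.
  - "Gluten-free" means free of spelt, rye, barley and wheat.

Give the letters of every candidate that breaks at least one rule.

A, B, C, D, E, F, G, H, I, J, L

A: has gelatin, so not vegan; has barley, so not gluten-free — reject
B: has wheat flour, so not gluten-free — no
C: has fish sauce, so not vegan; has wheat flour, so not gluten-free — out
D: has spelt, so not gluten-free — reject
E: has honey, so not vegan — out
F: has rye, so not gluten-free — reject
G: has gelatin, so not vegan — out
H: has barley, so not gluten-free — no
I: has egg yolk, so not vegan — no
J: has wheat flour, so not gluten-free — reject
K: only chickpea; none excluded — valid
L: has shrimp, so not vegan — out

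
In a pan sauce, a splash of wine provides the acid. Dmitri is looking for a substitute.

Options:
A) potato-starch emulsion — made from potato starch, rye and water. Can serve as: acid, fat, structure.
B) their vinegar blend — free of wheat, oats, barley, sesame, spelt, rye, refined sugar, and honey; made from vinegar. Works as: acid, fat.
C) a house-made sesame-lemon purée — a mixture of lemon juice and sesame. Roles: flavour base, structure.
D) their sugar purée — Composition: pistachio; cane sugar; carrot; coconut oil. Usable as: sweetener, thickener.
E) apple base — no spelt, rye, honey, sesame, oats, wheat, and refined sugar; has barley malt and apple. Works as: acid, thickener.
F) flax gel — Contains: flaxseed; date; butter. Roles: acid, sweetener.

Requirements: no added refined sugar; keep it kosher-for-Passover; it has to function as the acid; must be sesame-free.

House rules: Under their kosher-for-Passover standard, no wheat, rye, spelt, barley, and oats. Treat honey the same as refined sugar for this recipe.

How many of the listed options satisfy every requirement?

2

A: has rye, so not kosher-for-Passover — no
B: works as an acid, kosher-for-Passover, no-added-sugar — keep
C: not usable as an acid; has sesame, so not sesame-free — no
D: not usable as an acid; has cane sugar, so not no-added-sugar — out
E: has barley malt, so not kosher-for-Passover — no
F: nothing on the exclusion list — keep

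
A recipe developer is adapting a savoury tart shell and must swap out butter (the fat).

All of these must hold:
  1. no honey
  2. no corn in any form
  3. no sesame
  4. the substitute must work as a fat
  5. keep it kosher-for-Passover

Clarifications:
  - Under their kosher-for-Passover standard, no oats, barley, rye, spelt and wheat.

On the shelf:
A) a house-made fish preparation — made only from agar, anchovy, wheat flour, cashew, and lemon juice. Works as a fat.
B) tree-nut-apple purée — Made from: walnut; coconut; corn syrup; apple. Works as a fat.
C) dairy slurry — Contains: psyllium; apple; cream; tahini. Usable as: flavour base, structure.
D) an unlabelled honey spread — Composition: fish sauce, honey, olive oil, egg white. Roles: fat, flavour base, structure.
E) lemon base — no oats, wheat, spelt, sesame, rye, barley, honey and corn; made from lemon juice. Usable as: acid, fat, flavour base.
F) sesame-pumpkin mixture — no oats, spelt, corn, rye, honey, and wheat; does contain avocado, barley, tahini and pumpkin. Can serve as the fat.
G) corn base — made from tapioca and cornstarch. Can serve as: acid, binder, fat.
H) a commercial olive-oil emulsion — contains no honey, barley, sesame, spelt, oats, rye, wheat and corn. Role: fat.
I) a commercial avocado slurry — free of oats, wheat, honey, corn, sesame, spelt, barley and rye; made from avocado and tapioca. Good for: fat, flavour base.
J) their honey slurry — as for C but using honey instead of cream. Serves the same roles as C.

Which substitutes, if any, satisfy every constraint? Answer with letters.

E, H, I

A: has wheat flour, so not kosher-for-Passover — reject
B: has corn syrup, so not corn-free — no
C: not usable as a fat; has tahini, so not sesame-free — no
D: has honey, so not honey-free — out
E: all constraints satisfied — valid
F: has barley, so not kosher-for-Passover; has tahini, so not sesame-free — reject
G: has cornstarch, so not corn-free — out
H: nothing on the exclusion list — valid
I: works as a fat, kosher-for-Passover, no sesame — valid
J: not usable as a fat; has tahini, so not sesame-free (and 1 more) — no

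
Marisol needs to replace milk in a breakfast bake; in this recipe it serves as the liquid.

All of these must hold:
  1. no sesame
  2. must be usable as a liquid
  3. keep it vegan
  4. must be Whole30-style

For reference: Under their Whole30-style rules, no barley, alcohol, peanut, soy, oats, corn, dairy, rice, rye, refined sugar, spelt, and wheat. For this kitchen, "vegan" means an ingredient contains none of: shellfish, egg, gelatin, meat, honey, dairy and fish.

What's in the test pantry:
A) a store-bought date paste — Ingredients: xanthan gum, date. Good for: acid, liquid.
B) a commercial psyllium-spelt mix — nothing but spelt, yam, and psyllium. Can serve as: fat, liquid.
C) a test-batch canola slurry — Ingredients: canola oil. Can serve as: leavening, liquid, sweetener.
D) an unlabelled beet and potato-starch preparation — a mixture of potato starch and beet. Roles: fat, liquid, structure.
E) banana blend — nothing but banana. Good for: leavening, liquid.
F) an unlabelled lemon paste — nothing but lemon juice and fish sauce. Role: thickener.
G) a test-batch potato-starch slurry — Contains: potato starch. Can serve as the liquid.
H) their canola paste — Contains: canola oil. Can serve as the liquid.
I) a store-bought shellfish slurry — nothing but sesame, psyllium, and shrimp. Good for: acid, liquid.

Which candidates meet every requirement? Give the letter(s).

A, C, D, E, G, H

A: every rule checks out — OK
B: has spelt, so not Whole30-style — out
C: no sesame, Whole30-style — keep
D: all constraints satisfied — valid
E: every rule checks out — keep
F: not usable as a liquid; has fish sauce, so not vegan — reject
G: only potato starch; none excluded — OK
H: only canola oil; none excluded — OK
I: has shrimp, so not vegan; has sesame, so not sesame-free — no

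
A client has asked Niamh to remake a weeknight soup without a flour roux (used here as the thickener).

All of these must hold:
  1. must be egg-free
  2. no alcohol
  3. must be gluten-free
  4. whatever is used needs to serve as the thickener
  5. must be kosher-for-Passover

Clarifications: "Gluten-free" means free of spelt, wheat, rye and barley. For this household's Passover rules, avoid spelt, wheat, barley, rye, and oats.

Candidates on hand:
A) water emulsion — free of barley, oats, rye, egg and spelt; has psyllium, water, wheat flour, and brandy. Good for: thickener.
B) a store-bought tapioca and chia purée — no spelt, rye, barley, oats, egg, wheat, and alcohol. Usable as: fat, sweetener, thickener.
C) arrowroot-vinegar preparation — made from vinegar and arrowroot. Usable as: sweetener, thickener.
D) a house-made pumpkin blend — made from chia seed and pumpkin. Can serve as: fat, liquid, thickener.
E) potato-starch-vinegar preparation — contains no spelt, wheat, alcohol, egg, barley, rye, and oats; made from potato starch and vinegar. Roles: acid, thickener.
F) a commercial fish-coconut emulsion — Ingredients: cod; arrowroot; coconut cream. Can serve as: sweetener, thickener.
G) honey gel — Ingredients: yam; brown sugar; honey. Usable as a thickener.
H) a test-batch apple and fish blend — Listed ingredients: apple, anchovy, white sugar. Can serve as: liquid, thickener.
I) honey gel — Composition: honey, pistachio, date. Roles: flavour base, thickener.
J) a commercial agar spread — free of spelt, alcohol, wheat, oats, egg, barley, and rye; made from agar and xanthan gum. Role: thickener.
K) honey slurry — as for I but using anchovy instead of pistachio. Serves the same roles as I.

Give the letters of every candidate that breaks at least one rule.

A: has wheat flour, so not gluten-free; has wheat flour, so not kosher-for-Passover (and 1 more) — out
B: works as a thickener, no egg, gluten-free — keep
C: all constraints satisfied — keep
D: kosher-for-Passover, no alcohol — keep
E: no alcohol, no egg — OK
F: no alcohol, kosher-for-Passover — keep
G: all constraints satisfied — OK
H: all constraints satisfied — valid
I: only honey, pistachio and date; none excluded — OK
J: works as a thickener, kosher-for-Passover, no alcohol — OK
K: all constraints satisfied — valid

A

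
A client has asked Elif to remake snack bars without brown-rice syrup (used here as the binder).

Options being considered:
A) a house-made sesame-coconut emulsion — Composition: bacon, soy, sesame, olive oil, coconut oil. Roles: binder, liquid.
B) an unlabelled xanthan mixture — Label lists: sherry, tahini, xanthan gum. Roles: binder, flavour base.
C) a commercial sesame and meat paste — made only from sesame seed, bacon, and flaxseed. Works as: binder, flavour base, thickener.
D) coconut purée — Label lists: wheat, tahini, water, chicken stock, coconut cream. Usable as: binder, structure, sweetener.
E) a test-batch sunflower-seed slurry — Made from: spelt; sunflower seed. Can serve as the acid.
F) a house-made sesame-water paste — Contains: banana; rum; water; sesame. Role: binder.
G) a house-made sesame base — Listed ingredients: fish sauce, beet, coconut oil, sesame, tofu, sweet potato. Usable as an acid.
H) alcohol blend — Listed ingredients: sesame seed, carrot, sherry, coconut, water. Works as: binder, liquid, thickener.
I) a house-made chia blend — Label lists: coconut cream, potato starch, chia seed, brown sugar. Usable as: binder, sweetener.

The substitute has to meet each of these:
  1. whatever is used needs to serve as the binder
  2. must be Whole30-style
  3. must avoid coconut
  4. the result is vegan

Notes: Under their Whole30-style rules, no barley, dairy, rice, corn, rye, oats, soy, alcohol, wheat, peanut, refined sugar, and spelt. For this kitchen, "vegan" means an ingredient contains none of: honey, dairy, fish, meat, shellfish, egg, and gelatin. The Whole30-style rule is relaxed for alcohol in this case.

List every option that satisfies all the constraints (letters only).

A: has soy, so not Whole30-style; has bacon, so not vegan (and 1 more) — reject
B: alcohol is permitted under the Whole30-style carve-out; nothing else excluded — keep
C: has bacon, so not vegan — out
D: has wheat, so not Whole30-style; has chicken stock, so not vegan (and 1 more) — reject
E: not usable as a binder; has spelt, so not Whole30-style — no
F: alcohol is permitted under the Whole30-style carve-out; nothing else excluded — keep
G: not usable as a binder; has tofu, so not Whole30-style (and 2 more) — out
H: has coconut, so not coconut-free — out
I: has brown sugar, so not Whole30-style; has coconut cream, so not coconut-free — reject

B, F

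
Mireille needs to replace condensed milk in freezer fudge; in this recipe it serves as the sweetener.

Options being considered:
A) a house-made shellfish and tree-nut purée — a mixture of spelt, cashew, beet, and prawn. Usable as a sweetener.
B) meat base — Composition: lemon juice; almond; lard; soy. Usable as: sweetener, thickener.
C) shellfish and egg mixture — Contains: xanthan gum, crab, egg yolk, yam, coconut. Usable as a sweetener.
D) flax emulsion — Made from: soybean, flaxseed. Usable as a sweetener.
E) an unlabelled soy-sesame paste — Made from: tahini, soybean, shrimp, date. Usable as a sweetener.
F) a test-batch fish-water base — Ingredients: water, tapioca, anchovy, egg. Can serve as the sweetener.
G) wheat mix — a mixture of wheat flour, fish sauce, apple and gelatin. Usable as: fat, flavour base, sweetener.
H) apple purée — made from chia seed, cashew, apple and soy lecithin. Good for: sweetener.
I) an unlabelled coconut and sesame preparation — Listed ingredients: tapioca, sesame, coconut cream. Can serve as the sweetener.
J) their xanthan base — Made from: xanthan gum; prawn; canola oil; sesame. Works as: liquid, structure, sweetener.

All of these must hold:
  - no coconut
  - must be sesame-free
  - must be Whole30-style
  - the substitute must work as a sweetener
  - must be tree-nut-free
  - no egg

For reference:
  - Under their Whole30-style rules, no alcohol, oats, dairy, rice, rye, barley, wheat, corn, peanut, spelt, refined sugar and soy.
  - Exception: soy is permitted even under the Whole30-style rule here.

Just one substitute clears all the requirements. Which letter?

A: has spelt, so not Whole30-style; has cashew, so not tree-nut-free — out
B: has almond, so not tree-nut-free — reject
C: has coconut, so not coconut-free; has egg yolk, so not egg-free — reject
D: soy is permitted under the Whole30-style carve-out; nothing else excluded — valid
E: has tahini, so not sesame-free — out
F: has egg, so not egg-free — out
G: has wheat flour, so not Whole30-style — no
H: has cashew, so not tree-nut-free — out
I: has coconut cream, so not coconut-free; has sesame, so not sesame-free — no
J: has sesame, so not sesame-free — no

D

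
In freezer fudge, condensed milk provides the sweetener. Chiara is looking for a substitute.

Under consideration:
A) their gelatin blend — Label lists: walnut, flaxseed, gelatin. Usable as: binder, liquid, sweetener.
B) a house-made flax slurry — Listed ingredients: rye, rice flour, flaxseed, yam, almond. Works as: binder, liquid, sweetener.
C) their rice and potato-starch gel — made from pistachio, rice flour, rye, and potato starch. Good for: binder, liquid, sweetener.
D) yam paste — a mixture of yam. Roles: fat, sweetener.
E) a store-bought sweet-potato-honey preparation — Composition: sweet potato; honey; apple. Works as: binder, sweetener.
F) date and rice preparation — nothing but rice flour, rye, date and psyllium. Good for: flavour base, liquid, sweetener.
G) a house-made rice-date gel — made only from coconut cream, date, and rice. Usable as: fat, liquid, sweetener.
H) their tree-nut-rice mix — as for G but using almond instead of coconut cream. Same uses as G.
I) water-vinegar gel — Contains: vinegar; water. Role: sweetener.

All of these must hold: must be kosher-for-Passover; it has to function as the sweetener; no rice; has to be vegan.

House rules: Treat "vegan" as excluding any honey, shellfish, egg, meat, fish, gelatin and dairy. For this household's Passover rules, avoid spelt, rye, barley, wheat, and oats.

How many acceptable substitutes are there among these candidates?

2

A: has gelatin, so not vegan — reject
B: has rye, so not kosher-for-Passover; has rice flour, so not rice-free — no
C: has rye, so not kosher-for-Passover; has rice flour, so not rice-free — out
D: works as a sweetener, kosher-for-Passover, no rice — keep
E: has honey, so not vegan — out
F: has rye, so not kosher-for-Passover; has rice flour, so not rice-free — out
G: has rice, so not rice-free — out
H: has rice, so not rice-free — no
I: kosher-for-Passover, vegan — valid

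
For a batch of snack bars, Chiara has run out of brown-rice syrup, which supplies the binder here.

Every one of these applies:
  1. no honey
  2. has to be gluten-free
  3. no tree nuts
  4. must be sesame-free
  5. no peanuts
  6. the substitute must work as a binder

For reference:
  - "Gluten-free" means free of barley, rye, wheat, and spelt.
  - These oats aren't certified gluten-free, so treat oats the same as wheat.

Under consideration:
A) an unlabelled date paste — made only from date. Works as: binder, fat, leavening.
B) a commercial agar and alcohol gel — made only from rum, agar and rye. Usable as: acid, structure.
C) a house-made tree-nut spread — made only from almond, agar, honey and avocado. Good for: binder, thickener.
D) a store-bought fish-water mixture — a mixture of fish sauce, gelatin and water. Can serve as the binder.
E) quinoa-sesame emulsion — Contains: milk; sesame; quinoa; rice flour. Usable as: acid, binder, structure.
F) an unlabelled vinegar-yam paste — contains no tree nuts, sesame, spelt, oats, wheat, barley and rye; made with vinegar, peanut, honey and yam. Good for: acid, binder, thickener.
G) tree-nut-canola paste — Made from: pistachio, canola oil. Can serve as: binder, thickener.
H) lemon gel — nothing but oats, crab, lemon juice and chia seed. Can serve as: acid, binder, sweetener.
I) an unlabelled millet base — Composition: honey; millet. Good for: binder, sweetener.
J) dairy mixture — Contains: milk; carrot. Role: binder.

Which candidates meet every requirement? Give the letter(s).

A: only date; none excluded — valid
B: not usable as a binder; has rye, so not gluten-free — no
C: has honey, so not honey-free; has almond, so not tree-nut-free — out
D: nothing on the exclusion list — valid
E: has sesame, so not sesame-free — out
F: has honey, so not honey-free; has peanut, so not peanut-free — reject
G: has pistachio, so not tree-nut-free — reject
H: has oats, so not gluten-free — out
I: has honey, so not honey-free — reject
J: gluten-free, no honey — OK

A, D, J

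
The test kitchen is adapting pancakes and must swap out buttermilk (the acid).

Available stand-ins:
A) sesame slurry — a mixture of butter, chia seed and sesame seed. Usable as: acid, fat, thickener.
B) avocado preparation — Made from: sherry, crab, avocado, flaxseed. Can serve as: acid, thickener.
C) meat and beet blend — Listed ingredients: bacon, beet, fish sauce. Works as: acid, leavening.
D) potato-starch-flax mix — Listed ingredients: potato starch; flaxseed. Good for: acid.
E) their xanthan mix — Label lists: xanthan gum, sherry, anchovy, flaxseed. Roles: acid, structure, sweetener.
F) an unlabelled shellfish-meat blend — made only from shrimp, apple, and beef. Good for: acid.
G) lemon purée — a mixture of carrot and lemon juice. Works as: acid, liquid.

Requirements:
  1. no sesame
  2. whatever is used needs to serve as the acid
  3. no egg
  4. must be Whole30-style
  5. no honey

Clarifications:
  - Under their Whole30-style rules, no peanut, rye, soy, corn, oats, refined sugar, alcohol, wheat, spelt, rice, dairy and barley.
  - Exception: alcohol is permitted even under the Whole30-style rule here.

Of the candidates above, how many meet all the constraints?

6

A: has butter, so not Whole30-style; has sesame seed, so not sesame-free — no
B: alcohol is permitted under the Whole30-style carve-out; nothing else excluded — OK
C: nothing on the exclusion list — valid
D: no honey, no sesame — OK
E: alcohol is permitted under the Whole30-style carve-out; nothing else excluded — valid
F: nothing on the exclusion list — OK
G: no egg, no honey — OK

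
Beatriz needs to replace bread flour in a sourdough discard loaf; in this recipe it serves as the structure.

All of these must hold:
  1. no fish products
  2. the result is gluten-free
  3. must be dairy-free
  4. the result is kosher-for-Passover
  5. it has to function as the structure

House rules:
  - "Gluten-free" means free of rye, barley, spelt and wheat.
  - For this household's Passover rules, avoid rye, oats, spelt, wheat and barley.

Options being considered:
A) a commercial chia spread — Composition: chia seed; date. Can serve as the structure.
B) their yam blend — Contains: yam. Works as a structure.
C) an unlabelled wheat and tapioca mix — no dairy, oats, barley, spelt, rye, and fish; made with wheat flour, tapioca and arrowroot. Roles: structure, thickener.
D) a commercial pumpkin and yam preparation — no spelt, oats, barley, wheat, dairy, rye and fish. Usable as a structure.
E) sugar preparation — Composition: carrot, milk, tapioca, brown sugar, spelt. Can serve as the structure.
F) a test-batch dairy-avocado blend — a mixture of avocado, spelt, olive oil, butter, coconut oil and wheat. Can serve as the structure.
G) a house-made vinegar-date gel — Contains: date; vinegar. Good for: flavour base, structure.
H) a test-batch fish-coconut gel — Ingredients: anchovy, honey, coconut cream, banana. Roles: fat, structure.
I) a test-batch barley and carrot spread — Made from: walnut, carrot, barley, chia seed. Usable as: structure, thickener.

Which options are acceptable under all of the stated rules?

A: only date and chia seed; none excluded — valid
B: every rule checks out — OK
C: has wheat flour, so not gluten-free; has wheat flour, so not kosher-for-Passover — out
D: works as a structure, no dairy, kosher-for-Passover — valid
E: has spelt, so not gluten-free; has spelt, so not kosher-for-Passover (and 1 more) — out
F: has spelt, so not gluten-free; has spelt, so not kosher-for-Passover (and 1 more) — out
G: only vinegar and date; none excluded — keep
H: has anchovy, so not fish-free — out
I: has barley, so not gluten-free; has barley, so not kosher-for-Passover — out

A, B, D, G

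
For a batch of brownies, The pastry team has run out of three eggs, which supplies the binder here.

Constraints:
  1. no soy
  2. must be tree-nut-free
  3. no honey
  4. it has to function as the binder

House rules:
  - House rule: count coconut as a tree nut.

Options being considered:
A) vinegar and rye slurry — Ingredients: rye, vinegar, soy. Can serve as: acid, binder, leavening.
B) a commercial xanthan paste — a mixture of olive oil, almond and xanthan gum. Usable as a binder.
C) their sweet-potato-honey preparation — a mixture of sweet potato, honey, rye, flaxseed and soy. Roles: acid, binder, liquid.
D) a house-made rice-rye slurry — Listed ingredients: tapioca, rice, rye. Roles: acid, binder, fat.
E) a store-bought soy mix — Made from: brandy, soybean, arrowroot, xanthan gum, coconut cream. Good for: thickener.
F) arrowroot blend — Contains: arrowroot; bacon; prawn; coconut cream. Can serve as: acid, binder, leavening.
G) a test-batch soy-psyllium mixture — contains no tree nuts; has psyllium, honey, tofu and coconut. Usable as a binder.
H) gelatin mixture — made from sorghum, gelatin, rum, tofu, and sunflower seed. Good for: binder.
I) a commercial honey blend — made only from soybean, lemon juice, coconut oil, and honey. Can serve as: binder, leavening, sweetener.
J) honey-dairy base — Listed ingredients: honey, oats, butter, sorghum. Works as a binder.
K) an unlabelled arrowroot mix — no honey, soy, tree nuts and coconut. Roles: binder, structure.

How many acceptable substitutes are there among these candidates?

2

A: has soy, so not soy-free — out
B: has almond, so not tree-nut-free — no
C: has soy, so not soy-free; has honey, so not honey-free — no
D: works as a binder, no soy, no honey — valid
E: not usable as a binder; has soybean, so not soy-free (and 1 more) — out
F: has coconut cream, so not tree-nut-free — no
G: has tofu, so not soy-free; has coconut, so not tree-nut-free (and 1 more) — reject
H: has tofu, so not soy-free — out
I: has soybean, so not soy-free; has coconut oil, so not tree-nut-free (and 1 more) — no
J: has honey, so not honey-free — reject
K: nothing on the exclusion list — valid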